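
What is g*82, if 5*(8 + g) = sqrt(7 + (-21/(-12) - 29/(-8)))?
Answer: -656 + 123*sqrt(22)/10 ≈ -598.31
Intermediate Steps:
g = -8 + 3*sqrt(22)/20 (g = -8 + sqrt(7 + (-21/(-12) - 29/(-8)))/5 = -8 + sqrt(7 + (-21*(-1/12) - 29*(-1/8)))/5 = -8 + sqrt(7 + (7/4 + 29/8))/5 = -8 + sqrt(7 + 43/8)/5 = -8 + sqrt(99/8)/5 = -8 + (3*sqrt(22)/4)/5 = -8 + 3*sqrt(22)/20 ≈ -7.2964)
g*82 = (-8 + 3*sqrt(22)/20)*82 = -656 + 123*sqrt(22)/10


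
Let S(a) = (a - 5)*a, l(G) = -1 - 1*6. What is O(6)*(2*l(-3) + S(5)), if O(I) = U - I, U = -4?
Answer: 140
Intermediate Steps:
l(G) = -7 (l(G) = -1 - 6 = -7)
S(a) = a*(-5 + a) (S(a) = (-5 + a)*a = a*(-5 + a))
O(I) = -4 - I
O(6)*(2*l(-3) + S(5)) = (-4 - 1*6)*(2*(-7) + 5*(-5 + 5)) = (-4 - 6)*(-14 + 5*0) = -10*(-14 + 0) = -10*(-14) = 140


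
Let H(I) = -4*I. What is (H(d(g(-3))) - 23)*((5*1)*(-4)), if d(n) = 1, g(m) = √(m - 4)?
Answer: 540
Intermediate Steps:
g(m) = √(-4 + m)
(H(d(g(-3))) - 23)*((5*1)*(-4)) = (-4*1 - 23)*((5*1)*(-4)) = (-4 - 23)*(5*(-4)) = -27*(-20) = 540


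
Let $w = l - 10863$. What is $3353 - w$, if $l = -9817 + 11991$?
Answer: $12042$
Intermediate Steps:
$l = 2174$
$w = -8689$ ($w = 2174 - 10863 = -8689$)
$3353 - w = 3353 - -8689 = 3353 + 8689 = 12042$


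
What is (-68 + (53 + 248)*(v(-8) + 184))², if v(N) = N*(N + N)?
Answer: 8806696336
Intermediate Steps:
v(N) = 2*N² (v(N) = N*(2*N) = 2*N²)
(-68 + (53 + 248)*(v(-8) + 184))² = (-68 + (53 + 248)*(2*(-8)² + 184))² = (-68 + 301*(2*64 + 184))² = (-68 + 301*(128 + 184))² = (-68 + 301*312)² = (-68 + 93912)² = 93844² = 8806696336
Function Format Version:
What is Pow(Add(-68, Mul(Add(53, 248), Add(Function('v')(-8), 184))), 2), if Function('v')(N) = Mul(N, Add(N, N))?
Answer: 8806696336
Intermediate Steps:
Function('v')(N) = Mul(2, Pow(N, 2)) (Function('v')(N) = Mul(N, Mul(2, N)) = Mul(2, Pow(N, 2)))
Pow(Add(-68, Mul(Add(53, 248), Add(Function('v')(-8), 184))), 2) = Pow(Add(-68, Mul(Add(53, 248), Add(Mul(2, Pow(-8, 2)), 184))), 2) = Pow(Add(-68, Mul(301, Add(Mul(2, 64), 184))), 2) = Pow(Add(-68, Mul(301, Add(128, 184))), 2) = Pow(Add(-68, Mul(301, 312)), 2) = Pow(Add(-68, 93912), 2) = Pow(93844, 2) = 8806696336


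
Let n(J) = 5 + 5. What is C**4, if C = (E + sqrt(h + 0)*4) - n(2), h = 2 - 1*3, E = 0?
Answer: 656 - 13440*I ≈ 656.0 - 13440.0*I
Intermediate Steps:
n(J) = 10
h = -1 (h = 2 - 3 = -1)
C = -10 + 4*I (C = (0 + sqrt(-1 + 0)*4) - 1*10 = (0 + sqrt(-1)*4) - 10 = (0 + I*4) - 10 = (0 + 4*I) - 10 = 4*I - 10 = -10 + 4*I ≈ -10.0 + 4.0*I)
C**4 = (-10 + 4*I)**4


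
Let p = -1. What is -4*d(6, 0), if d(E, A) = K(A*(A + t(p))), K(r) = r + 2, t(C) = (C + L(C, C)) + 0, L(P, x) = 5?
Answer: -8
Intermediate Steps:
t(C) = 5 + C (t(C) = (C + 5) + 0 = (5 + C) + 0 = 5 + C)
K(r) = 2 + r
d(E, A) = 2 + A*(4 + A) (d(E, A) = 2 + A*(A + (5 - 1)) = 2 + A*(A + 4) = 2 + A*(4 + A))
-4*d(6, 0) = -4*(2 + 0*(4 + 0)) = -4*(2 + 0*4) = -4*(2 + 0) = -4*2 = -8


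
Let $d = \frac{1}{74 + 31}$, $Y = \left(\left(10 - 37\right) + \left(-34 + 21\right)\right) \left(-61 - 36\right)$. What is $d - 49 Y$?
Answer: $- \frac{19962599}{105} \approx -1.9012 \cdot 10^{5}$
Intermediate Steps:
$Y = 3880$ ($Y = \left(-27 - 13\right) \left(-97\right) = \left(-40\right) \left(-97\right) = 3880$)
$d = \frac{1}{105} \approx 0.0095238$
$d - 49 Y = \frac{1}{105} - 190120 = - \frac{19962599}{105}$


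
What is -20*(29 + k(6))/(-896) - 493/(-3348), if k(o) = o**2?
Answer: 299633/187488 ≈ 1.5981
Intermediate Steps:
-20*(29 + k(6))/(-896) - 493/(-3348) = -20*(29 + 6**2)/(-896) - 493/(-3348) = -20*(29 + 36)*(-1/896) - 493*(-1/3348) = -20*65*(-1/896) + 493/3348 = -1300*(-1/896) + 493/3348 = 325/224 + 493/3348 = 299633/187488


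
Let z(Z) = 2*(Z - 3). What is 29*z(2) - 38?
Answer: -96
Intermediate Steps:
z(Z) = -6 + 2*Z (z(Z) = 2*(-3 + Z) = -6 + 2*Z)
29*z(2) - 38 = 29*(-6 + 2*2) - 38 = 29*(-6 + 4) - 38 = 29*(-2) - 38 = -58 - 38 = -96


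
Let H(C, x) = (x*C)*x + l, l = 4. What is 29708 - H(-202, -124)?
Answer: 3135656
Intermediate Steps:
H(C, x) = 4 + C*x² (H(C, x) = (x*C)*x + 4 = (C*x)*x + 4 = C*x² + 4 = 4 + C*x²)
29708 - H(-202, -124) = 29708 - (4 - 202*(-124)²) = 29708 - (4 - 202*15376) = 29708 - (4 - 3105952) = 29708 - 1*(-3105948) = 29708 + 3105948 = 3135656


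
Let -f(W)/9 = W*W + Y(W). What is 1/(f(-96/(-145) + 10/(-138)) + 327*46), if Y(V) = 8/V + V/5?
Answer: 2624400211/39144751502306 ≈ 6.7043e-5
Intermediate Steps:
Y(V) = 8/V + V/5 (Y(V) = 8/V + V*(⅕) = 8/V + V/5)
f(W) = -72/W - 9*W² - 9*W/5 (f(W) = -9*(W*W + (8/W + W/5)) = -9*(W² + (8/W + W/5)) = -9*(W² + 8/W + W/5) = -72/W - 9*W² - 9*W/5)
1/(f(-96/(-145) + 10/(-138)) + 327*46) = 1/((-72/(-96/(-145) + 10/(-138)) - 9*(-96/(-145) + 10/(-138))² - 9*(-96/(-145) + 10/(-138))/5) + 327*46) = 1/((-72/(-96*(-1/145) + 10*(-1/138)) - 9*(-96*(-1/145) + 10*(-1/138))² - 9*(-96*(-1/145) + 10*(-1/138))/5) + 15042) = 1/((-72/(96/145 - 5/69) - 9*(96/145 - 5/69)² - 9*(96/145 - 5/69)/5) + 15042) = 1/((-72/5899/10005 - 9*(5899/10005)² - 9/5*5899/10005) + 15042) = 1/((-72*10005/5899 - 9*34798201/100100025 - 17697/16675) + 15042) = 1/((-720360/5899 - 34798201/11122225 - 17697/16675) + 15042) = 1/(-331476471556/2624400211 + 15042) = 1/(39144751502306/2624400211) = 2624400211/39144751502306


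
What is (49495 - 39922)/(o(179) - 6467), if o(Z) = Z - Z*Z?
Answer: -9573/38329 ≈ -0.24976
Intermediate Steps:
o(Z) = Z - Z²
(49495 - 39922)/(o(179) - 6467) = (49495 - 39922)/(179*(1 - 1*179) - 6467) = 9573/(179*(1 - 179) - 6467) = 9573/(179*(-178) - 6467) = 9573/(-31862 - 6467) = 9573/(-38329) = 9573*(-1/38329) = -9573/38329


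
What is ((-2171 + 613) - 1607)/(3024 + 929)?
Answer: -3165/3953 ≈ -0.80066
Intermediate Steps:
((-2171 + 613) - 1607)/(3024 + 929) = (-1558 - 1607)/3953 = -3165*1/3953 = -3165/3953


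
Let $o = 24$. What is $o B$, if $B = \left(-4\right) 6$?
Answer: $-576$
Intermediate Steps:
$B = -24$
$o B = 24 \left(-24\right) = -576$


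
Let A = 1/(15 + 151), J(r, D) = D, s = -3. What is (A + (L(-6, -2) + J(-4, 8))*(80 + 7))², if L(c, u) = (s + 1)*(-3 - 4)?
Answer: 100949175625/27556 ≈ 3.6634e+6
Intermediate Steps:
A = 1/166 ≈ 0.0060241
L(c, u) = 14 (L(c, u) = (-3 + 1)*(-3 - 4) = -2*(-7) = 14)
(A + (L(-6, -2) + J(-4, 8))*(80 + 7))² = (1/166 + (14 + 8)*(80 + 7))² = (1/166 + 22*87)² = (1/166 + 1914)² = (317725/166)² = 100949175625/27556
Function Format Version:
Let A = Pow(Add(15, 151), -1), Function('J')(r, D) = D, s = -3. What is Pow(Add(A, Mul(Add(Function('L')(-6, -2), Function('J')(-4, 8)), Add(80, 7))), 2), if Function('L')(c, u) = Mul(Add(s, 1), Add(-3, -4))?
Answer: Rational(100949175625, 27556) ≈ 3.6634e+6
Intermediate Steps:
A = Rational(1, 166) (A = Pow(166, -1) = Rational(1, 166) ≈ 0.0060241)
Function('L')(c, u) = 14 (Function('L')(c, u) = Mul(Add(-3, 1), Add(-3, -4)) = Mul(-2, -7) = 14)
Pow(Add(A, Mul(Add(Function('L')(-6, -2), Function('J')(-4, 8)), Add(80, 7))), 2) = Pow(Add(Rational(1, 166), Mul(Add(14, 8), Add(80, 7))), 2) = Pow(Add(Rational(1, 166), Mul(22, 87)), 2) = Pow(Add(Rational(1, 166), 1914), 2) = Pow(Rational(317725, 166), 2) = Rational(100949175625, 27556)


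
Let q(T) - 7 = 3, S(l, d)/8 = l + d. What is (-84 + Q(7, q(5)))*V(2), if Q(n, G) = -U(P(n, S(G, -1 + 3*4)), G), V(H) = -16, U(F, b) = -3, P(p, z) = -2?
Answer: 1296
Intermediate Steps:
S(l, d) = 8*d + 8*l (S(l, d) = 8*(l + d) = 8*(d + l) = 8*d + 8*l)
q(T) = 10 (q(T) = 7 + 3 = 10)
Q(n, G) = 3 (Q(n, G) = -1*(-3) = 3)
(-84 + Q(7, q(5)))*V(2) = (-84 + 3)*(-16) = -81*(-16) = 1296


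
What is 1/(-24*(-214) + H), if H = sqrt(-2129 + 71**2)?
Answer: 321/1648474 - sqrt(182)/6593896 ≈ 0.00019268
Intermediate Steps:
H = 4*sqrt(182) (H = sqrt(-2129 + 5041) = sqrt(2912) = 4*sqrt(182) ≈ 53.963)
1/(-24*(-214) + H) = 1/(-24*(-214) + 4*sqrt(182)) = 1/(5136 + 4*sqrt(182))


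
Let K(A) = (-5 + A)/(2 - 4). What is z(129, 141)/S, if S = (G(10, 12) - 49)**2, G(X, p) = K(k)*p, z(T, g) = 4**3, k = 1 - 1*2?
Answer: 64/169 ≈ 0.37870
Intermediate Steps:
k = -1 (k = 1 - 2 = -1)
K(A) = 5/2 - A/2 (K(A) = (-5 + A)/(-2) = (-5 + A)*(-1/2) = 5/2 - A/2)
z(T, g) = 64
G(X, p) = 3*p (G(X, p) = (5/2 - 1/2*(-1))*p = (5/2 + 1/2)*p = 3*p)
S = 169 (S = (3*12 - 49)**2 = (36 - 49)**2 = (-13)**2 = 169)
z(129, 141)/S = 64/169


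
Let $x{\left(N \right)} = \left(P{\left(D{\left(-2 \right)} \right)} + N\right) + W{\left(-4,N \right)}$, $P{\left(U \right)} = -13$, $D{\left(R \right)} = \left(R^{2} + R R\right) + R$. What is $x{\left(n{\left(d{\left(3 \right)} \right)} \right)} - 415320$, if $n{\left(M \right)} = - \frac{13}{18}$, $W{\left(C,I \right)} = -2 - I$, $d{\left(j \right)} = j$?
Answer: $-415335$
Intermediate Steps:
$D{\left(R \right)} = R + 2 R^{2}$ ($D{\left(R \right)} = \left(R^{2} + R^{2}\right) + R = 2 R^{2} + R = R + 2 R^{2}$)
$n{\left(M \right)} = - \frac{13}{18}$ ($n{\left(M \right)} = \left(-13\right) \frac{1}{18} = - \frac{13}{18}$)
$x{\left(N \right)} = -15$ ($x{\left(N \right)} = \left(-13 + N\right) - \left(2 + N\right) = -15$)
$x{\left(n{\left(d{\left(3 \right)} \right)} \right)} - 415320 = -15 - 415320 = -415335$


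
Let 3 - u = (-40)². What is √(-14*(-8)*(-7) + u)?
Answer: I*√2381 ≈ 48.795*I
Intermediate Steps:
u = -1597 (u = 3 - 1*(-40)² = 3 - 1*1600 = 3 - 1600 = -1597)
√(-14*(-8)*(-7) + u) = √(-14*(-8)*(-7) - 1597) = √(112*(-7) - 1597) = √(-784 - 1597) = √(-2381) = I*√2381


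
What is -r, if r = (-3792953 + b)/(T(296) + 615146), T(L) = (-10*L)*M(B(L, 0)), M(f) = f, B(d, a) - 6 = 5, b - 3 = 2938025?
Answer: 854925/582586 ≈ 1.4675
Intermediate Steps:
b = 2938028 (b = 3 + 2938025 = 2938028)
B(d, a) = 11 (B(d, a) = 6 + 5 = 11)
T(L) = -110*L (T(L) = -10*L*11 = -110*L)
r = -854925/582586 (r = (-3792953 + 2938028)/(-110*296 + 615146) = -854925/(-32560 + 615146) = -854925/582586 ≈ -1.4675)
-r = -1*(-854925/582586) = 854925/582586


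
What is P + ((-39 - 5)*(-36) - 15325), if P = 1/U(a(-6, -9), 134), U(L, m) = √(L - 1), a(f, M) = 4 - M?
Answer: -13741 + √3/6 ≈ -13741.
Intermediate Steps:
U(L, m) = √(-1 + L)
P = √3/6 (P = 1/(√(-1 + (4 - 1*(-9)))) = 1/(√(-1 + (4 + 9))) = 1/(√(-1 + 13)) = 1/(√12) = 1/(2*√3) = √3/6 ≈ 0.28868)
P + ((-39 - 5)*(-36) - 15325) = √3/6 + ((-39 - 5)*(-36) - 15325) = √3/6 + (-44*(-36) - 15325) = √3/6 + (1584 - 15325) = √3/6 - 13741 = -13741 + √3/6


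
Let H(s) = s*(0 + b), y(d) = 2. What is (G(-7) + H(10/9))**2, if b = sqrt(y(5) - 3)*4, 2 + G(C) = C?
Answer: 4961/81 - 80*I ≈ 61.247 - 80.0*I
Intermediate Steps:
G(C) = -2 + C
b = 4*I (b = sqrt(2 - 3)*4 = sqrt(-1)*4 = I*4 = 4*I ≈ 4.0*I)
H(s) = 4*I*s (H(s) = s*(0 + 4*I) = s*(4*I) = 4*I*s)
(G(-7) + H(10/9))**2 = ((-2 - 7) + 4*I*(10/9))**2 = (-9 + 4*I*(10*(1/9)))**2 = (-9 + 4*I*(10/9))**2 = (-9 + 40*I/9)**2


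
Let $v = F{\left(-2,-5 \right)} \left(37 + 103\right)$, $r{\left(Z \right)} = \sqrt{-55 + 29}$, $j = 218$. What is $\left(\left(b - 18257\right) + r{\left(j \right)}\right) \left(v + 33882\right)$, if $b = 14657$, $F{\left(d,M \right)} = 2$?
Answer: $-122983200 + 34162 i \sqrt{26} \approx -1.2298 \cdot 10^{8} + 1.7419 \cdot 10^{5} i$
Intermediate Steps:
$r{\left(Z \right)} = i \sqrt{26}$ ($r{\left(Z \right)} = \sqrt{-26} = i \sqrt{26}$)
$v = 280$ ($v = 2 \left(37 + 103\right) = 2 \cdot 140 = 280$)
$\left(\left(b - 18257\right) + r{\left(j \right)}\right) \left(v + 33882\right) = \left(\left(14657 - 18257\right) + i \sqrt{26}\right) \left(280 + 33882\right) = \left(-3600 + i \sqrt{26}\right) 34162 = -122983200 + 34162 i \sqrt{26}$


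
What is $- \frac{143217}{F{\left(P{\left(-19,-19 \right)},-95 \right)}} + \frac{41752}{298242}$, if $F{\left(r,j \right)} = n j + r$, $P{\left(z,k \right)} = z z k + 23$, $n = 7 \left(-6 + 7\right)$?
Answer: $\frac{21513253133}{1118556621} \approx 19.233$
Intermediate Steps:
$n = 7$ ($n = 7 \cdot 1 = 7$)
$P{\left(z,k \right)} = 23 + k z^{2}$ ($P{\left(z,k \right)} = z^{2} k + 23 = k z^{2} + 23 = 23 + k z^{2}$)
$F{\left(r,j \right)} = r + 7 j$ ($F{\left(r,j \right)} = 7 j + r = r + 7 j$)
$- \frac{143217}{F{\left(P{\left(-19,-19 \right)},-95 \right)}} + \frac{41752}{298242} = - \frac{143217}{\left(23 - 19 \left(-19\right)^{2}\right) + 7 \left(-95\right)} + \frac{41752}{298242} = - \frac{143217}{\left(23 - 6859\right) - 665} + 41752 \cdot \frac{1}{298242} = - \frac{143217}{\left(23 - 6859\right) - 665} + \frac{20876}{149121} = - \frac{143217}{-6836 - 665} + \frac{20876}{149121} = - \frac{143217}{-7501} + \frac{20876}{149121} = \left(-143217\right) \left(- \frac{1}{7501}\right) + \frac{20876}{149121} = \frac{143217}{7501} + \frac{20876}{149121} = \frac{21513253133}{1118556621}$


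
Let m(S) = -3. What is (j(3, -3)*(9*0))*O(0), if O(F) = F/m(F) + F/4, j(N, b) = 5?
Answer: 0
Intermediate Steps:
O(F) = -F/12 (O(F) = F/(-3) + F/4 = F*(-1/3) + F*(1/4) = -F/3 + F/4 = -F/12)
(j(3, -3)*(9*0))*O(0) = (5*(9*0))*(-1/12*0) = (5*0)*0 = 0*0 = 0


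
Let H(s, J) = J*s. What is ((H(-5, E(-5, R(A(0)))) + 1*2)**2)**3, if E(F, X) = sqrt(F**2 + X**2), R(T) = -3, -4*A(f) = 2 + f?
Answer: 657679064 - 44030960*sqrt(34) ≈ 4.0094e+8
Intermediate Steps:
A(f) = -1/2 - f/4 (A(f) = -(2 + f)/4 = -1/2 - f/4)
((H(-5, E(-5, R(A(0)))) + 1*2)**2)**3 = ((sqrt((-5)**2 + (-3)**2)*(-5) + 1*2)**2)**3 = ((sqrt(25 + 9)*(-5) + 2)**2)**3 = ((sqrt(34)*(-5) + 2)**2)**3 = ((-5*sqrt(34) + 2)**2)**3 = ((2 - 5*sqrt(34))**2)**3 = (2 - 5*sqrt(34))**6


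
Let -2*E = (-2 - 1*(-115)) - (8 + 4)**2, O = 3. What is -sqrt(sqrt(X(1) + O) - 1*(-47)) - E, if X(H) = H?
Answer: -45/2 ≈ -22.500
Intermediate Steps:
E = 31/2 (E = -((-2 - 1*(-115)) - (8 + 4)**2)/2 = -((-2 + 115) - 1*12**2)/2 = -(113 - 1*144)/2 = -(113 - 144)/2 = -1/2*(-31) = 31/2 ≈ 15.500)
-sqrt(sqrt(X(1) + O) - 1*(-47)) - E = -sqrt(sqrt(1 + 3) - 1*(-47)) - 1*31/2 = -sqrt(sqrt(4) + 47) - 31/2 = -sqrt(2 + 47) - 31/2 = -sqrt(49) - 31/2 = -1*7 - 31/2 = -7 - 31/2 = -45/2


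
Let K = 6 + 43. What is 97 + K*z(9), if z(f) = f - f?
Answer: 97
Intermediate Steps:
K = 49
z(f) = 0
97 + K*z(9) = 97 + 49*0 = 97 + 0 = 97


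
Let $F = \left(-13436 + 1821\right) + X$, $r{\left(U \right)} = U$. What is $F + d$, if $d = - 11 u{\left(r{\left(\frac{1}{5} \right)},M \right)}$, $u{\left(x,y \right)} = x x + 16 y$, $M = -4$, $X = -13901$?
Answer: $- \frac{620311}{25} \approx -24812.0$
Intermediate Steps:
$F = -25516$ ($F = \left(-13436 + 1821\right) - 13901 = -11615 - 13901 = -25516$)
$u{\left(x,y \right)} = x^{2} + 16 y$
$d = \frac{17589}{25}$ ($d = - 11 \left(\left(\frac{1}{5}\right)^{2} + 16 \left(-4\right)\right) = - 11 \left(\left(\frac{1}{5}\right)^{2} - 64\right) = - 11 \left(\frac{1}{25} - 64\right) = \left(-11\right) \left(- \frac{1599}{25}\right) = \frac{17589}{25} \approx 703.56$)
$F + d = -25516 + \frac{17589}{25} = - \frac{620311}{25}$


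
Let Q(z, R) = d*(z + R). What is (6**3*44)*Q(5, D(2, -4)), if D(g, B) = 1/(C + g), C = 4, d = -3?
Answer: -147312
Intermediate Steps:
D(g, B) = 1/(4 + g)
Q(z, R) = -3*R - 3*z (Q(z, R) = -3*(z + R) = -3*(R + z) = -3*R - 3*z)
(6**3*44)*Q(5, D(2, -4)) = (6**3*44)*(-3/(4 + 2) - 3*5) = (216*44)*(-3/6 - 15) = 9504*(-3*1/6 - 15) = 9504*(-1/2 - 15) = 9504*(-31/2) = -147312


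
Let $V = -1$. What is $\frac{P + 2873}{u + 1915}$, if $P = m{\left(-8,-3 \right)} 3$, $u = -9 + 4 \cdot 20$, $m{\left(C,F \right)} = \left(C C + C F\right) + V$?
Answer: $\frac{1567}{993} \approx 1.578$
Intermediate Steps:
$m{\left(C,F \right)} = -1 + C^{2} + C F$ ($m{\left(C,F \right)} = \left(C C + C F\right) - 1 = \left(C^{2} + C F\right) - 1 = -1 + C^{2} + C F$)
$u = 71$ ($u = -9 + 80 = 71$)
$P = 261$ ($P = \left(-1 + \left(-8\right)^{2} - -24\right) 3 = \left(-1 + 64 + 24\right) 3 = 87 \cdot 3 = 261$)
$\frac{P + 2873}{u + 1915} = \frac{261 + 2873}{71 + 1915} = \frac{3134}{1986} = 3134 \cdot \frac{1}{1986} = \frac{1567}{993}$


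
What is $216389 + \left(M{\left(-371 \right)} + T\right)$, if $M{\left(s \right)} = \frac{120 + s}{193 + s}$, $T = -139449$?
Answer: $\frac{13695571}{178} \approx 76941.0$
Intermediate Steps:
$M{\left(s \right)} = \frac{120 + s}{193 + s}$
$216389 + \left(M{\left(-371 \right)} + T\right) = 216389 - \left(139449 - \frac{120 - 371}{193 - 371}\right) = 216389 - \left(139449 - \frac{1}{-178} \left(-251\right)\right) = 216389 - \frac{24821671}{178} = \frac{13695571}{178}$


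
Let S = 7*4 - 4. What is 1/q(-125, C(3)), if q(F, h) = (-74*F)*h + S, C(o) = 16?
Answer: 1/148024 ≈ 6.7557e-6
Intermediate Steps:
S = 24 (S = 28 - 4 = 24)
q(F, h) = 24 - 74*F*h (q(F, h) = (-74*F)*h + 24 = -74*F*h + 24 = 24 - 74*F*h)
1/q(-125, C(3)) = 1/(24 - 74*(-125)*16) = 1/(24 + 148000) = 1/148024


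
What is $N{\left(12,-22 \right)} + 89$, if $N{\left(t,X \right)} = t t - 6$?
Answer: $227$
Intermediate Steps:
$N{\left(t,X \right)} = -6 + t^{2}$ ($N{\left(t,X \right)} = t^{2} - 6 = -6 + t^{2}$)
$N{\left(12,-22 \right)} + 89 = \left(-6 + 12^{2}\right) + 89 = \left(-6 + 144\right) + 89 = 138 + 89 = 227$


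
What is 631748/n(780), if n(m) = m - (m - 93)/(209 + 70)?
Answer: 58752564/72311 ≈ 812.50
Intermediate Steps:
n(m) = ⅓ + 278*m/279 (n(m) = m - (-93 + m)/279 = m - (-⅓ + m/279) = m + (⅓ - m/279) = ⅓ + 278*m/279)
631748/n(780) = 631748/(⅓ + (278/279)*780) = 631748/(⅓ + 72280/93) = 631748/(72311/93) = 631748*(93/72311) = 58752564/72311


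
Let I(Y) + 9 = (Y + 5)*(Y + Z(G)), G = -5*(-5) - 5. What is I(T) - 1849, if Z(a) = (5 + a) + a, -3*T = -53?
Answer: -3938/9 ≈ -437.56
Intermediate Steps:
T = 53/3 (T = -1/3*(-53) = 53/3 ≈ 17.667)
G = 20 (G = 25 - 5 = 20)
Z(a) = 5 + 2*a
I(Y) = -9 + (5 + Y)*(45 + Y) (I(Y) = -9 + (Y + 5)*(Y + (5 + 2*20)) = -9 + (5 + Y)*(Y + (5 + 40)) = -9 + (5 + Y)*(Y + 45) = -9 + (5 + Y)*(45 + Y))
I(T) - 1849 = (216 + (53/3)**2 + 50*(53/3)) - 1849 = (216 + 2809/9 + 2650/3) - 1849 = 12703/9 - 1849 = -3938/9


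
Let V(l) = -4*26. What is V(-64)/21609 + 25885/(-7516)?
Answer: -560130629/162413244 ≈ -3.4488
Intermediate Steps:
V(l) = -104
V(-64)/21609 + 25885/(-7516) = -104/21609 + 25885/(-7516) = -104*1/21609 + 25885*(-1/7516) = -104/21609 - 25885/7516 = -560130629/162413244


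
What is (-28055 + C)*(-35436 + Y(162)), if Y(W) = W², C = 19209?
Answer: 81312432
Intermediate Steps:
(-28055 + C)*(-35436 + Y(162)) = (-28055 + 19209)*(-35436 + 162²) = -8846*(-35436 + 26244) = -8846*(-9192) = 81312432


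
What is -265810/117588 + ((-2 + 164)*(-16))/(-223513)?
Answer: -29553601217/13141223322 ≈ -2.2489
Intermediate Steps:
-265810/117588 + ((-2 + 164)*(-16))/(-223513) = -265810*1/117588 + (162*(-16))*(-1/223513) = -132905/58794 - 2592*(-1/223513) = -132905/58794 + 2592/223513 = -29553601217/13141223322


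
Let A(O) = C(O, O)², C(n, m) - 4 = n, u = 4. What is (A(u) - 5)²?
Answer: 3481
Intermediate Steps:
C(n, m) = 4 + n
A(O) = (4 + O)²
(A(u) - 5)² = ((4 + 4)² - 5)² = (8² - 5)² = (64 - 5)² = 59² = 3481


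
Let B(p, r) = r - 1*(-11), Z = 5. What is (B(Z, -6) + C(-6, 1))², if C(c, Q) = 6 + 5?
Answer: 256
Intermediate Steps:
C(c, Q) = 11
B(p, r) = 11 + r (B(p, r) = r + 11 = 11 + r)
(B(Z, -6) + C(-6, 1))² = ((11 - 6) + 11)² = (5 + 11)² = 16² = 256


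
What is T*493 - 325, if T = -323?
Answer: -159564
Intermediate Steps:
T*493 - 325 = -323*493 - 325 = -159239 - 325 = -159564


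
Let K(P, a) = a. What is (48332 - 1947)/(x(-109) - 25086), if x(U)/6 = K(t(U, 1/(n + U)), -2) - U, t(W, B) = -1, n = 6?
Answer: -46385/24444 ≈ -1.8976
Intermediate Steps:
x(U) = -12 - 6*U (x(U) = 6*(-2 - U) = -12 - 6*U)
(48332 - 1947)/(x(-109) - 25086) = (48332 - 1947)/((-12 - 6*(-109)) - 25086) = 46385/((-12 + 654) - 25086) = 46385/(642 - 25086) = 46385/(-24444) = 46385*(-1/24444) = -46385/24444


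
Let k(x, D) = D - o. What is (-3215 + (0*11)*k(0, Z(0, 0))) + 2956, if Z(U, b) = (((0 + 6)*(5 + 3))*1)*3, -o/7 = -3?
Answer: -259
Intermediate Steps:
o = 21 (o = -7*(-3) = 21)
Z(U, b) = 144 (Z(U, b) = ((6*8)*1)*3 = (48*1)*3 = 48*3 = 144)
k(x, D) = -21 + D (k(x, D) = D - 1*21 = D - 21 = -21 + D)
(-3215 + (0*11)*k(0, Z(0, 0))) + 2956 = (-3215 + (0*11)*(-21 + 144)) + 2956 = (-3215 + 0*123) + 2956 = (-3215 + 0) + 2956 = -3215 + 2956 = -259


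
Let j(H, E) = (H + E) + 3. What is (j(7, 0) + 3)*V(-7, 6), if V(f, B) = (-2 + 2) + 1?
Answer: 13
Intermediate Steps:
j(H, E) = 3 + E + H (j(H, E) = (E + H) + 3 = 3 + E + H)
V(f, B) = 1 (V(f, B) = 0 + 1 = 1)
(j(7, 0) + 3)*V(-7, 6) = ((3 + 0 + 7) + 3)*1 = (10 + 3)*1 = 13*1 = 13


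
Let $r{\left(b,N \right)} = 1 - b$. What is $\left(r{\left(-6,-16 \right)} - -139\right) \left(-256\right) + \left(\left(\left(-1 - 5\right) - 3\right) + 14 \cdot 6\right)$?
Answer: $-37301$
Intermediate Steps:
$\left(r{\left(-6,-16 \right)} - -139\right) \left(-256\right) + \left(\left(\left(-1 - 5\right) - 3\right) + 14 \cdot 6\right) = \left(\left(1 - -6\right) - -139\right) \left(-256\right) + \left(\left(\left(-1 - 5\right) - 3\right) + 14 \cdot 6\right) = \left(\left(1 + 6\right) + 139\right) \left(-256\right) + \left(\left(-6 - 3\right) + 84\right) = \left(7 + 139\right) \left(-256\right) + \left(-9 + 84\right) = 146 \left(-256\right) + 75 = -37376 + 75 = -37301$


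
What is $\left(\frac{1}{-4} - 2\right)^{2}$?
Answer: $\frac{81}{16} \approx 5.0625$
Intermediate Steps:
$\left(\frac{1}{-4} - 2\right)^{2} = \left(- \frac{1}{4} - 2\right)^{2} = \left(- \frac{9}{4}\right)^{2} = \frac{81}{16}$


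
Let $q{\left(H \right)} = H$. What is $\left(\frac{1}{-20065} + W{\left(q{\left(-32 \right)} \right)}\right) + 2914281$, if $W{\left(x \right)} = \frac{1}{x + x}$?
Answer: $\frac{3742403068831}{1284160} \approx 2.9143 \cdot 10^{6}$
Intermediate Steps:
$W{\left(x \right)} = \frac{1}{2 x}$
$\left(\frac{1}{-20065} + W{\left(q{\left(-32 \right)} \right)}\right) + 2914281 = \left(\frac{1}{-20065} + \frac{1}{2 \left(-32\right)}\right) + 2914281 = \left(- \frac{1}{20065} + \frac{1}{2} \left(- \frac{1}{32}\right)\right) + 2914281 = \left(- \frac{1}{20065} - \frac{1}{64}\right) + 2914281 = - \frac{20129}{1284160} + 2914281 = \frac{3742403068831}{1284160}$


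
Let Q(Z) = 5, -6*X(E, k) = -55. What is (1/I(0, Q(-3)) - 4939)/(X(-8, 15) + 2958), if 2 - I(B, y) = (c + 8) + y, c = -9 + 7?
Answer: -88904/53409 ≈ -1.6646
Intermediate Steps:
c = -2
X(E, k) = 55/6 (X(E, k) = -1/6*(-55) = 55/6)
I(B, y) = -4 - y (I(B, y) = 2 - ((-2 + 8) + y) = 2 - (6 + y) = 2 + (-6 - y) = -4 - y)
(1/I(0, Q(-3)) - 4939)/(X(-8, 15) + 2958) = (1/(-4 - 1*5) - 4939)/(55/6 + 2958) = (1/(-4 - 5) - 4939)/(17803/6) = (1/(-9) - 4939)*(6/17803) = (-1/9 - 4939)*(6/17803) = -44452/9*6/17803 = -88904/53409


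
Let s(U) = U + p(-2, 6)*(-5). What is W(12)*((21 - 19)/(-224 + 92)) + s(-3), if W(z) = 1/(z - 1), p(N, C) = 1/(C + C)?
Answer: -4963/1452 ≈ -3.4180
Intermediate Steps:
p(N, C) = 1/(2*C)
W(z) = 1/(-1 + z)
s(U) = -5/12 + U (s(U) = U + ((½)/6)*(-5) = U + ((½)*(⅙))*(-5) = U + (1/12)*(-5) = U - 5/12 = -5/12 + U)
W(12)*((21 - 19)/(-224 + 92)) + s(-3) = ((21 - 19)/(-224 + 92))/(-1 + 12) + (-5/12 - 3) = (2/(-132))/11 - 41/12 = (2*(-1/132))/11 - 41/12 = (1/11)*(-1/66) - 41/12 = -1/726 - 41/12 = -4963/1452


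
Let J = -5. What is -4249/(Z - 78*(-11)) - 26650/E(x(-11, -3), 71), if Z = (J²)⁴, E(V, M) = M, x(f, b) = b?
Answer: -10433323629/27795293 ≈ -375.36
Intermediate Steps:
Z = 390625 (Z = ((-5)²)⁴ = 25⁴ = 390625)
-4249/(Z - 78*(-11)) - 26650/E(x(-11, -3), 71) = -4249/(390625 - 78*(-11)) - 26650/71 = -4249/(390625 + 858) - 26650*1/71 = -4249/391483 - 26650/71 = -10433323629/27795293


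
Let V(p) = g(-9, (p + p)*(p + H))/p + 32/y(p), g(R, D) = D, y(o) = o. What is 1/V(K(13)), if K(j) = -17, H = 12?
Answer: -17/202 ≈ -0.084158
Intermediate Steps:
V(p) = 24 + 2*p + 32/p (V(p) = ((p + p)*(p + 12))/p + 32/p = ((2*p)*(12 + p))/p + 32/p = (2*p*(12 + p))/p + 32/p = (24 + 2*p) + 32/p = 24 + 2*p + 32/p)
1/V(K(13)) = 1/(24 + 2*(-17) + 32/(-17)) = 1/(24 - 34 + 32*(-1/17)) = 1/(24 - 34 - 32/17) = 1/(-202/17) = -17/202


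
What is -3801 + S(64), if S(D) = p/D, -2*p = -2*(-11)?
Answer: -243275/64 ≈ -3801.2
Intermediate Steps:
p = -11 (p = -(-1)*(-11) = -1/2*22 = -11)
S(D) = -11/D
-3801 + S(64) = -3801 - 11/64 = -243275/64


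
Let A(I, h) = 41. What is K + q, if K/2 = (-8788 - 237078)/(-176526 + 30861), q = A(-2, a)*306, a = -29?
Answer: 1828004822/145665 ≈ 12549.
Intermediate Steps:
q = 12546 (q = 41*306 = 12546)
K = 491732/145665 (K = 2*((-8788 - 237078)/(-176526 + 30861)) = 2*(-245866/(-145665)) = 2*(-245866*(-1/145665)) = 2*(245866/145665) = 491732/145665 ≈ 3.3758)
K + q = 491732/145665 + 12546 = 1828004822/145665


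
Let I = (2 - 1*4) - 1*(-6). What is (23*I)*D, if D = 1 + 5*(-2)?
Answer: -828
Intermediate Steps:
D = -9 (D = 1 - 10 = -9)
I = 4 (I = (2 - 4) + 6 = -2 + 6 = 4)
(23*I)*D = (23*4)*(-9) = 92*(-9) = -828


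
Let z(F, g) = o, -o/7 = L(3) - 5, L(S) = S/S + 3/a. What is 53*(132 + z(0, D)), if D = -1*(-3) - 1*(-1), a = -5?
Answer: 43513/5 ≈ 8702.6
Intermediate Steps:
L(S) = ⅖ (L(S) = S/S + 3/(-5) = 1 + 3*(-⅕) = 1 - ⅗ = ⅖)
D = 4 (D = 3 + 1 = 4)
o = 161/5 (o = -7*(⅖ - 5) = -7*(-23/5) = 161/5 ≈ 32.200)
z(F, g) = 161/5
53*(132 + z(0, D)) = 53*(132 + 161/5) = 53*(821/5) = 43513/5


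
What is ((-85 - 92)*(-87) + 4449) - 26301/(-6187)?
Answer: 122825877/6187 ≈ 19852.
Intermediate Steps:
((-85 - 92)*(-87) + 4449) - 26301/(-6187) = (-177*(-87) + 4449) - 26301*(-1/6187) = (15399 + 4449) + 26301/6187 = 19848 + 26301/6187 = 122825877/6187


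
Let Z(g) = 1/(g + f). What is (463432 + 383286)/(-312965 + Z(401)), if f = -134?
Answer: -113036853/41780827 ≈ -2.7055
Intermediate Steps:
Z(g) = 1/(-134 + g) (Z(g) = 1/(g - 134) = 1/(-134 + g))
(463432 + 383286)/(-312965 + Z(401)) = (463432 + 383286)/(-312965 + 1/(-134 + 401)) = 846718/(-312965 + 1/267) = 846718/(-83561654/267) = 846718*(-267/83561654) = -113036853/41780827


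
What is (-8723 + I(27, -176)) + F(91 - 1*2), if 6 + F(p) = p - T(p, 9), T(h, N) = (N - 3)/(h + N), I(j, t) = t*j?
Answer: -656211/49 ≈ -13392.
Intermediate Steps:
I(j, t) = j*t
T(h, N) = (-3 + N)/(N + h)
F(p) = -6 + p - 6/(9 + p) (F(p) = -6 + (p - (-3 + 9)/(9 + p)) = -6 + (p - 6/(9 + p)) = -6 + p - 6/(9 + p))
(-8723 + I(27, -176)) + F(91 - 1*2) = (-8723 + 27*(-176)) + (-6 + (-6 + (91 - 1*2))*(9 + (91 - 1*2)))/(9 + (91 - 1*2)) = (-8723 - 4752) + (-6 + (-6 + (91 - 2))*(9 + (91 - 2)))/(9 + (91 - 2)) = -13475 + (-6 + (-6 + 89)*(9 + 89))/(9 + 89) = -13475 + (-6 + 83*98)/98 = -13475 + (-6 + 8134)/98 = -13475 + (1/98)*8128 = -13475 + 4064/49 = -656211/49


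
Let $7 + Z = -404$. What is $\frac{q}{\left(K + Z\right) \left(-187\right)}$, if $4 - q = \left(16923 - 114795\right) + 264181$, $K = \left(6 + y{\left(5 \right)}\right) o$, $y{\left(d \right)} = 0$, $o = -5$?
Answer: $- \frac{55435}{27489} \approx -2.0166$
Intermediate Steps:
$Z = -411$ ($Z = -7 - 404 = -411$)
$K = -30$ ($K = \left(6 + 0\right) \left(-5\right) = 6 \left(-5\right) = -30$)
$q = -166305$ ($q = 4 - \left(\left(16923 - 114795\right) + 264181\right) = 4 - \left(-97872 + 264181\right) = 4 - 166309 = -166305$)
$\frac{q}{\left(K + Z\right) \left(-187\right)} = - \frac{166305}{\left(-30 - 411\right) \left(-187\right)} = - \frac{166305}{\left(-441\right) \left(-187\right)} = - \frac{166305}{82467} = \left(-166305\right) \frac{1}{82467} = - \frac{55435}{27489}$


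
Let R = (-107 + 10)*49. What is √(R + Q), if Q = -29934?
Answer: I*√34687 ≈ 186.24*I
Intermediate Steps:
R = -4753 (R = -97*49 = -4753)
√(R + Q) = √(-4753 - 29934) = √(-34687) = I*√34687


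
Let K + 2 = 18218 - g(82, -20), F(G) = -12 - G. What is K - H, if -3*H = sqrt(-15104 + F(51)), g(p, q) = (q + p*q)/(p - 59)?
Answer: 420628/23 + I*sqrt(15167)/3 ≈ 18288.0 + 41.051*I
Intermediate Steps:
g(p, q) = (q + p*q)/(-59 + p)
H = -I*sqrt(15167)/3 (H = -sqrt(-15104 + (-12 - 1*51))/3 = -sqrt(-15104 + (-12 - 51))/3 = -sqrt(-15104 - 63)/3 = -I*sqrt(15167)/3 ≈ -41.051*I)
K = 420628/23 (K = -2 + (18218 - (-20)*(1 + 82)/(-59 + 82)) = -2 + (18218 - (-20)*83/23) = -2 + (18218 - 1*(-1660/23)) = -2 + (18218 + 1660/23) = -2 + 420674/23 = 420628/23 ≈ 18288.)
K - H = 420628/23 - (-1)*I*sqrt(15167)/3 = 420628/23 + I*sqrt(15167)/3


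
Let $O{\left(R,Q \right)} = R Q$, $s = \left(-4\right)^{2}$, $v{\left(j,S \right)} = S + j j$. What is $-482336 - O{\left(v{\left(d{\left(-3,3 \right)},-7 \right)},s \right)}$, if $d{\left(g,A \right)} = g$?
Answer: $-482368$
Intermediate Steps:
$v{\left(j,S \right)} = S + j^{2}$
$s = 16$
$O{\left(R,Q \right)} = Q R$
$-482336 - O{\left(v{\left(d{\left(-3,3 \right)},-7 \right)},s \right)} = -482336 - 16 \left(-7 + \left(-3\right)^{2}\right) = -482336 - 16 \left(-7 + 9\right) = -482336 - 16 \cdot 2 = -482336 - 32 = -482368$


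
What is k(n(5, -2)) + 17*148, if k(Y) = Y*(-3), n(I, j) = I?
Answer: 2501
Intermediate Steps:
k(Y) = -3*Y
k(n(5, -2)) + 17*148 = -3*5 + 17*148 = -15 + 2516 = 2501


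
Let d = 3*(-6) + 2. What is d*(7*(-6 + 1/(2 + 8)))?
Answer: 3304/5 ≈ 660.80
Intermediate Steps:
d = -16 (d = -18 + 2 = -16)
d*(7*(-6 + 1/(2 + 8))) = -112*(-6 + 1/(2 + 8)) = -112*(-6 + 1/10) = -112*(-6 + ⅒) = -112*(-59)/10 = -16*(-413/10) = 3304/5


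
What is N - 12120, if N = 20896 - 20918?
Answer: -12142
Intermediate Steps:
N = -22
N - 12120 = -22 - 12120 = -12142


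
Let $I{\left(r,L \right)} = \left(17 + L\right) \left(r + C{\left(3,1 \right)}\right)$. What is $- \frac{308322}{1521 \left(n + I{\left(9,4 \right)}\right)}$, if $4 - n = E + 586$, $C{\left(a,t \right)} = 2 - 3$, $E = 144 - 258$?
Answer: $\frac{17129}{25350} \approx 0.6757$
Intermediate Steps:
$E = -114$ ($E = 144 - 258 = -114$)
$C{\left(a,t \right)} = -1$ ($C{\left(a,t \right)} = 2 - 3 = -1$)
$I{\left(r,L \right)} = \left(-1 + r\right) \left(17 + L\right)$ ($I{\left(r,L \right)} = \left(17 + L\right) \left(r - 1\right) = \left(17 + L\right) \left(-1 + r\right) = \left(-1 + r\right) \left(17 + L\right)$)
$n = -468$ ($n = 4 - \left(-114 + 586\right) = 4 - 472 = -468$)
$- \frac{308322}{1521 \left(n + I{\left(9,4 \right)}\right)} = - \frac{308322}{1521 \left(-468 + \left(-17 - 4 + 17 \cdot 9 + 4 \cdot 9\right)\right)} = - \frac{308322}{1521 \left(-468 + \left(-17 - 4 + 153 + 36\right)\right)} = - \frac{308322}{1521 \left(-468 + 168\right)} = - \frac{308322}{1521 \left(-300\right)} = - \frac{308322}{-456300} = \left(-308322\right) \left(- \frac{1}{456300}\right) = \frac{17129}{25350}$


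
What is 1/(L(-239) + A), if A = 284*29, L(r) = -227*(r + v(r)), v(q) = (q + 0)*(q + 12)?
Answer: -1/12252942 ≈ -8.1613e-8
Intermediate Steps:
v(q) = q*(12 + q)
L(r) = -227*r - 227*r*(12 + r) (L(r) = -227*(r + r*(12 + r)) = -227*r - 227*r*(12 + r))
A = 8236
1/(L(-239) + A) = 1/(227*(-239)*(-13 - 1*(-239)) + 8236) = 1/(227*(-239)*(-13 + 239) + 8236) = 1/(227*(-239)*226 + 8236) = 1/(-12261178 + 8236) = 1/(-12252942) = -1/12252942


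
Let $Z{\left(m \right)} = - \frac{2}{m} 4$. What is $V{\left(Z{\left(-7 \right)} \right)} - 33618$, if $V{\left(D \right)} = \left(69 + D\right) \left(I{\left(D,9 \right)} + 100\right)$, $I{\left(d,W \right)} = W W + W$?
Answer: $- \frac{142036}{7} \approx -20291.0$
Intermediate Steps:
$I{\left(d,W \right)} = W + W^{2}$ ($I{\left(d,W \right)} = W^{2} + W = W + W^{2}$)
$Z{\left(m \right)} = - \frac{8}{m}$
$V{\left(D \right)} = 13110 + 190 D$ ($V{\left(D \right)} = \left(69 + D\right) \left(9 \left(1 + 9\right) + 100\right) = \left(69 + D\right) \left(9 \cdot 10 + 100\right) = \left(69 + D\right) \left(90 + 100\right) = \left(69 + D\right) 190 = 13110 + 190 D$)
$V{\left(Z{\left(-7 \right)} \right)} - 33618 = \left(13110 + 190 \left(- \frac{8}{-7}\right)\right) - 33618 = \left(13110 + 190 \left(\left(-8\right) \left(- \frac{1}{7}\right)\right)\right) - 33618 = \left(13110 + 190 \cdot \frac{8}{7}\right) - 33618 = \left(13110 + \frac{1520}{7}\right) - 33618 = \frac{93290}{7} - 33618 = - \frac{142036}{7}$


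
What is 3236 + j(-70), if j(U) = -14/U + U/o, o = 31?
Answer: 501261/155 ≈ 3233.9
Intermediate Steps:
j(U) = -14/U + U/31
3236 + j(-70) = 3236 + (-14/(-70) + (1/31)*(-70)) = 3236 + (-14*(-1/70) - 70/31) = 3236 + (⅕ - 70/31) = 3236 - 319/155 = 501261/155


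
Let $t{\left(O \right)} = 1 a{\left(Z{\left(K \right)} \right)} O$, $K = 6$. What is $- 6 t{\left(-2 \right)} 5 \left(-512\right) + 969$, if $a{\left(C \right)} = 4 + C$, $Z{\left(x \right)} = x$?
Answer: $-306231$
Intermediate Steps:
$t{\left(O \right)} = 10 O$ ($t{\left(O \right)} = 1 \left(4 + 6\right) O = 1 \cdot 10 O = 10 O$)
$- 6 t{\left(-2 \right)} 5 \left(-512\right) + 969 = - 6 \cdot 10 \left(-2\right) 5 \left(-512\right) + 969 = \left(-6\right) \left(-20\right) 5 \left(-512\right) + 969 = 120 \cdot 5 \left(-512\right) + 969 = 600 \left(-512\right) + 969 = -307200 + 969 = -306231$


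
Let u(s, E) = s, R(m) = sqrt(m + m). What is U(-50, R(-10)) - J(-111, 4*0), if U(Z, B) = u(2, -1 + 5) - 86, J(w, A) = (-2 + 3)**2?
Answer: -85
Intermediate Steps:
R(m) = sqrt(2)*sqrt(m) (R(m) = sqrt(2*m) = sqrt(2)*sqrt(m))
J(w, A) = 1 (J(w, A) = 1**2 = 1)
U(Z, B) = -84 (U(Z, B) = 2 - 86 = -84)
U(-50, R(-10)) - J(-111, 4*0) = -84 - 1*1 = -84 - 1 = -85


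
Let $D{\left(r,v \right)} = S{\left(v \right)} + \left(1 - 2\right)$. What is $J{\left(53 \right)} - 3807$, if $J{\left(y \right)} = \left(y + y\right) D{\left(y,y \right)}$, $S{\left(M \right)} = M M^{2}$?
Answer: $15777049$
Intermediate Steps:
$S{\left(M \right)} = M^{3}$
$D{\left(r,v \right)} = -1 + v^{3}$ ($D{\left(r,v \right)} = v^{3} + \left(1 - 2\right) = v^{3} - 1 = -1 + v^{3}$)
$J{\left(y \right)} = 2 y \left(-1 + y^{3}\right)$ ($J{\left(y \right)} = \left(y + y\right) \left(-1 + y^{3}\right) = 2 y \left(-1 + y^{3}\right)$)
$J{\left(53 \right)} - 3807 = 2 \cdot 53 \left(-1 + 53^{3}\right) - 3807 = 2 \cdot 53 \left(-1 + 148877\right) - 3807 = 2 \cdot 53 \cdot 148876 - 3807 = 15780856 - 3807 = 15777049$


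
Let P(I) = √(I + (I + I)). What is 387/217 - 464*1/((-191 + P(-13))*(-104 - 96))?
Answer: 175463537/99060500 - 29*I*√39/456500 ≈ 1.7713 - 0.00039672*I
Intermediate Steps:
P(I) = √3*√I (P(I) = √(I + 2*I) = √(3*I) = √3*√I)
387/217 - 464*1/((-191 + P(-13))*(-104 - 96)) = 387/217 - 464*1/((-191 + √3*√(-13))*(-104 - 96)) = 387*(1/217) - 464*(-1/(200*(-191 + √3*(I*√13)))) = 387/217 - 464*(-1/(200*(-191 + I*√39))) = 387/217 - 464/(38200 - 200*I*√39)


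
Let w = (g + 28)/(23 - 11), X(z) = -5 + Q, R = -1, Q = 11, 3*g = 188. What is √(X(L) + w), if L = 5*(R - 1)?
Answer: √122/3 ≈ 3.6818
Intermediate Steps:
g = 188/3 (g = (⅓)*188 = 188/3 ≈ 62.667)
L = -10 (L = 5*(-1 - 1) = 5*(-2) = -10)
X(z) = 6 (X(z) = -5 + 11 = 6)
w = 68/9 (w = (188/3 + 28)/(23 - 11) = (272/3)/12 = (272/3)*(1/12) = 68/9 ≈ 7.5556)
√(X(L) + w) = √(6 + 68/9) = √(122/9) = √122/3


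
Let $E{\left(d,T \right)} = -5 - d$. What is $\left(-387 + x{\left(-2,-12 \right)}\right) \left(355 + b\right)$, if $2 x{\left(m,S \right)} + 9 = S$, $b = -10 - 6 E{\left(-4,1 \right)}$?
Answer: $- \frac{279045}{2} \approx -1.3952 \cdot 10^{5}$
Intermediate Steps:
$b = -4$ ($b = -10 - 6 \left(-5 - -4\right) = -10 - 6 \left(-5 + 4\right) = -10 - -6 = -10 + 6 = -4$)
$x{\left(m,S \right)} = - \frac{9}{2} + \frac{S}{2}$
$\left(-387 + x{\left(-2,-12 \right)}\right) \left(355 + b\right) = \left(-387 + \left(- \frac{9}{2} + \frac{1}{2} \left(-12\right)\right)\right) \left(355 - 4\right) = \left(-387 - \frac{21}{2}\right) 351 = \left(- \frac{795}{2}\right) 351 = - \frac{279045}{2}$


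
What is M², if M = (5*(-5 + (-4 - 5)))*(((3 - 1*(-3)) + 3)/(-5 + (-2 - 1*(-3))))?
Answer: 99225/4 ≈ 24806.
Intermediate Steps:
M = 315/2 (M = (5*(-5 - 9))*(((3 + 3) + 3)/(-5 + (-2 + 3))) = (5*(-14))*((6 + 3)/(-5 + 1)) = -630/(-4) = -630*(-1)/4 = -70*(-9/4) = 315/2 ≈ 157.50)
M² = (315/2)² = 99225/4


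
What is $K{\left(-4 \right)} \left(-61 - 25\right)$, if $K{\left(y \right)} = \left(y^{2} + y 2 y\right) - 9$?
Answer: $-3354$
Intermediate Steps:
$K{\left(y \right)} = -9 + 3 y^{2}$ ($K{\left(y \right)} = \left(y^{2} + 2 y y\right) - 9 = \left(y^{2} + 2 y^{2}\right) - 9 = 3 y^{2} - 9 = -9 + 3 y^{2}$)
$K{\left(-4 \right)} \left(-61 - 25\right) = \left(-9 + 3 \left(-4\right)^{2}\right) \left(-61 - 25\right) = \left(-9 + 3 \cdot 16\right) \left(-86\right) = \left(-9 + 48\right) \left(-86\right) = 39 \left(-86\right) = -3354$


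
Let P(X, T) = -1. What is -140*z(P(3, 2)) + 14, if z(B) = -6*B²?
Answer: 854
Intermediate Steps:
-140*z(P(3, 2)) + 14 = -(-840)*(-1)² + 14 = -(-840) + 14 = -140*(-6) + 14 = 840 + 14 = 854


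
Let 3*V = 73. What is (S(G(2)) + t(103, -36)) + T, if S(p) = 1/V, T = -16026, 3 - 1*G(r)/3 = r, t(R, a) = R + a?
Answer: -1165004/73 ≈ -15959.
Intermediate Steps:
V = 73/3 (V = (1/3)*73 = 73/3 ≈ 24.333)
G(r) = 9 - 3*r
S(p) = 3/73 (S(p) = 1/(73/3) = 3/73)
(S(G(2)) + t(103, -36)) + T = (3/73 + (103 - 36)) - 16026 = (3/73 + 67) - 16026 = 4894/73 - 16026 = -1165004/73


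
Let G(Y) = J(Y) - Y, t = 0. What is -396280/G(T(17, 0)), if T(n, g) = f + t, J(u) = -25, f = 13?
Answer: 198140/19 ≈ 10428.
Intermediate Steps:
T(n, g) = 13 (T(n, g) = 13 + 0 = 13)
G(Y) = -25 - Y
-396280/G(T(17, 0)) = -396280/(-25 - 1*13) = -396280/(-25 - 13) = -396280/(-38) = -396280*(-1/38) = 198140/19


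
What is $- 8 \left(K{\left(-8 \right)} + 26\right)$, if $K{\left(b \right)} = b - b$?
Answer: $-208$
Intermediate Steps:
$K{\left(b \right)} = 0$
$- 8 \left(K{\left(-8 \right)} + 26\right) = - 8 \left(0 + 26\right) = \left(-8\right) 26 = -208$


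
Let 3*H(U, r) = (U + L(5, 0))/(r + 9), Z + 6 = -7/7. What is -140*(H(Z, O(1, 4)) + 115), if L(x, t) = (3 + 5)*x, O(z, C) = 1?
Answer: -16254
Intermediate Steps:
Z = -7 (Z = -6 - 7/7 = -6 - 7*⅐ = -6 - 1 = -7)
L(x, t) = 8*x
H(U, r) = (40 + U)/(3*(9 + r)) (H(U, r) = ((U + 8*5)/(r + 9))/3 = ((U + 40)/(9 + r))/3 = ((40 + U)/(9 + r))/3 = (40 + U)/(3*(9 + r)))
-140*(H(Z, O(1, 4)) + 115) = -140*((40 - 7)/(3*(9 + 1)) + 115) = -140*((⅓)*33/10 + 115) = -140*((⅓)*(⅒)*33 + 115) = -140*(11/10 + 115) = -140*1161/10 = -16254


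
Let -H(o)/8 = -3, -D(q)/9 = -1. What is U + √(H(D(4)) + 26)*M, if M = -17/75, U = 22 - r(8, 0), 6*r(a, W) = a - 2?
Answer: 21 - 17*√2/15 ≈ 19.397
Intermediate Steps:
D(q) = 9 (D(q) = -9*(-1) = 9)
r(a, W) = -⅓ + a/6 (r(a, W) = (a - 2)/6 = (-2 + a)/6 = -⅓ + a/6)
H(o) = 24 (H(o) = -8*(-3) = 24)
U = 21 (U = 22 - (-⅓ + (⅙)*8) = 22 - (-⅓ + 4/3) = 22 - 1*1 = 22 - 1 = 21)
M = -17/75 (M = -17*1/75 = -17/75 ≈ -0.22667)
U + √(H(D(4)) + 26)*M = 21 + √(24 + 26)*(-17/75) = 21 + √50*(-17/75) = 21 + (5*√2)*(-17/75) = 21 - 17*√2/15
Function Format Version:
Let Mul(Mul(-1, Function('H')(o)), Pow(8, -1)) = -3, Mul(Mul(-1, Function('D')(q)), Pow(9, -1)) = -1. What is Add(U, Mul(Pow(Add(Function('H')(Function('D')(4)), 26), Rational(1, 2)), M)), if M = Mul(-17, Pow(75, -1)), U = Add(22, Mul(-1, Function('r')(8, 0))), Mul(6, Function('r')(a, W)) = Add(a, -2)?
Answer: Add(21, Mul(Rational(-17, 15), Pow(2, Rational(1, 2)))) ≈ 19.397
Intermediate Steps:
Function('D')(q) = 9 (Function('D')(q) = Mul(-9, -1) = 9)
Function('r')(a, W) = Add(Rational(-1, 3), Mul(Rational(1, 6), a)) (Function('r')(a, W) = Mul(Rational(1, 6), Add(a, -2)) = Mul(Rational(1, 6), Add(-2, a)) = Add(Rational(-1, 3), Mul(Rational(1, 6), a)))
Function('H')(o) = 24 (Function('H')(o) = Mul(-8, -3) = 24)
U = 21 (U = Add(22, Mul(-1, Add(Rational(-1, 3), Mul(Rational(1, 6), 8)))) = Add(22, Mul(-1, Add(Rational(-1, 3), Rational(4, 3)))) = Add(22, Mul(-1, 1)) = Add(22, -1) = 21)
M = Rational(-17, 75) (M = Mul(-17, Rational(1, 75)) = Rational(-17, 75) ≈ -0.22667)
Add(U, Mul(Pow(Add(Function('H')(Function('D')(4)), 26), Rational(1, 2)), M)) = Add(21, Mul(Pow(Add(24, 26), Rational(1, 2)), Rational(-17, 75))) = Add(21, Mul(Pow(50, Rational(1, 2)), Rational(-17, 75))) = Add(21, Mul(Mul(5, Pow(2, Rational(1, 2))), Rational(-17, 75))) = Add(21, Mul(Rational(-17, 15), Pow(2, Rational(1, 2))))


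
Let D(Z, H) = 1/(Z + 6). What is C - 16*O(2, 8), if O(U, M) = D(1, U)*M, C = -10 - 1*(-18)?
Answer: -72/7 ≈ -10.286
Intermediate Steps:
C = 8 (C = -10 + 18 = 8)
D(Z, H) = 1/(6 + Z)
O(U, M) = M/7 (O(U, M) = M/(6 + 1) = M/7)
C - 16*O(2, 8) = 8 - 16*8/7 = 8 - 128/7 = -72/7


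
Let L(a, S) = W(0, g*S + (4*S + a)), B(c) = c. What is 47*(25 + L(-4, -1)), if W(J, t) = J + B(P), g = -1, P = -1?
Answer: 1128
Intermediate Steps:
W(J, t) = -1 + J (W(J, t) = J - 1 = -1 + J)
L(a, S) = -1 (L(a, S) = -1 + 0 = -1)
47*(25 + L(-4, -1)) = 47*(25 - 1) = 47*24 = 1128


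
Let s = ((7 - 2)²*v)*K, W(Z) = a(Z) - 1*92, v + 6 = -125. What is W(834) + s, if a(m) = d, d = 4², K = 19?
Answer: -62301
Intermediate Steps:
v = -131 (v = -6 - 125 = -131)
d = 16
a(m) = 16
W(Z) = -76 (W(Z) = 16 - 1*92 = 16 - 92 = -76)
s = -62225 (s = ((7 - 2)²*(-131))*19 = (5²*(-131))*19 = (25*(-131))*19 = -3275*19 = -62225)
W(834) + s = -76 - 62225 = -62301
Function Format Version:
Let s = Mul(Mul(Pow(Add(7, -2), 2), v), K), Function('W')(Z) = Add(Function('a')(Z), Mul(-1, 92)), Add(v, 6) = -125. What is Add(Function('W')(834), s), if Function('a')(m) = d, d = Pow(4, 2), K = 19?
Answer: -62301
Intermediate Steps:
v = -131 (v = Add(-6, -125) = -131)
d = 16
Function('a')(m) = 16
Function('W')(Z) = -76 (Function('W')(Z) = Add(16, Mul(-1, 92)) = Add(16, -92) = -76)
s = -62225 (s = Mul(Mul(Pow(Add(7, -2), 2), -131), 19) = Mul(Mul(Pow(5, 2), -131), 19) = Mul(Mul(25, -131), 19) = Mul(-3275, 19) = -62225)
Add(Function('W')(834), s) = Add(-76, -62225) = -62301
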